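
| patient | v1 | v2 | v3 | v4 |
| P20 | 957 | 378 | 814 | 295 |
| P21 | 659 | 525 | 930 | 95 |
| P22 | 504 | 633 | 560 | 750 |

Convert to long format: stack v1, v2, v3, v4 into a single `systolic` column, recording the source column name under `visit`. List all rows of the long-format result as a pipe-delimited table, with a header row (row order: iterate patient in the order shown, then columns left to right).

Each (patient, column) pair becomes one row: 3 × 4 = 12 rows.
For example, (P20, v1) → systolic=957.

| patient | visit | systolic |
| P20 | v1 | 957 |
| P20 | v2 | 378 |
| P20 | v3 | 814 |
| P20 | v4 | 295 |
| P21 | v1 | 659 |
| P21 | v2 | 525 |
| P21 | v3 | 930 |
| P21 | v4 | 95 |
| P22 | v1 | 504 |
| P22 | v2 | 633 |
| P22 | v3 | 560 |
| P22 | v4 | 750 |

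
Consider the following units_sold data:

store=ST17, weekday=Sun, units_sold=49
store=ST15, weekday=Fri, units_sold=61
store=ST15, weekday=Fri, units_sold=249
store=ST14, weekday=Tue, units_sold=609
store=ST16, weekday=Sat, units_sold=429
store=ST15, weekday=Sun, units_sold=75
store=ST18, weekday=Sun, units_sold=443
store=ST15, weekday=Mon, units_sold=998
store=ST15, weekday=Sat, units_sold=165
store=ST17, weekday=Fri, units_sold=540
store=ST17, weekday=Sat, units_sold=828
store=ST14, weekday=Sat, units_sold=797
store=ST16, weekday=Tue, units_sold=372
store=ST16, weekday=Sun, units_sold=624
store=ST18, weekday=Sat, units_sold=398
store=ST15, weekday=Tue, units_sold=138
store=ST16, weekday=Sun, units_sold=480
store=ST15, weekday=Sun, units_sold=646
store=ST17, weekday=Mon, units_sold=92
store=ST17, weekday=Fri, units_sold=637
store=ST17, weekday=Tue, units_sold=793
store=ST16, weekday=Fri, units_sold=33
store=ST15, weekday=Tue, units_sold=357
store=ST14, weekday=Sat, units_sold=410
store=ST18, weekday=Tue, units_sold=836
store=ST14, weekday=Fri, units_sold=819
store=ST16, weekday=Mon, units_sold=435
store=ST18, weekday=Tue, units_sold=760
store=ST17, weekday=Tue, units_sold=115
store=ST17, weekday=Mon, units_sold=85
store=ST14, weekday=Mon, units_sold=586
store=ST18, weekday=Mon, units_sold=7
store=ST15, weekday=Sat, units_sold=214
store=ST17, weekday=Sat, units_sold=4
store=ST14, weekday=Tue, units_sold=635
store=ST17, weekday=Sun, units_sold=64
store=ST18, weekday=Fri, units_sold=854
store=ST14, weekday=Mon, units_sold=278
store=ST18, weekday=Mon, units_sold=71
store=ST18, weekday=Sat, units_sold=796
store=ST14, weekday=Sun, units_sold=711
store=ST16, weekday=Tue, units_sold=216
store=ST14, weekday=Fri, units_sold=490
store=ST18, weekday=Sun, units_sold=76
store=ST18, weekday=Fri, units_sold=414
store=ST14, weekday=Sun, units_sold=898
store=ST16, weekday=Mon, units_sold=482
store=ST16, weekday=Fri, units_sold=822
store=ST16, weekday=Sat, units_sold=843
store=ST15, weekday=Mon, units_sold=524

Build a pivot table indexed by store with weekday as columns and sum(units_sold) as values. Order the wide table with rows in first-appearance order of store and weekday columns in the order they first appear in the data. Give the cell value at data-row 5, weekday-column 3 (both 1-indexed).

1596

With rows in first-appearance order of store, row 5 is store=ST18. weekday columns in first-appearance order: Sun, Fri, Tue, Sat, Mon; column 3 is Tue.
Long rows with store=ST18, weekday=Tue: 836 + 760 = 1596.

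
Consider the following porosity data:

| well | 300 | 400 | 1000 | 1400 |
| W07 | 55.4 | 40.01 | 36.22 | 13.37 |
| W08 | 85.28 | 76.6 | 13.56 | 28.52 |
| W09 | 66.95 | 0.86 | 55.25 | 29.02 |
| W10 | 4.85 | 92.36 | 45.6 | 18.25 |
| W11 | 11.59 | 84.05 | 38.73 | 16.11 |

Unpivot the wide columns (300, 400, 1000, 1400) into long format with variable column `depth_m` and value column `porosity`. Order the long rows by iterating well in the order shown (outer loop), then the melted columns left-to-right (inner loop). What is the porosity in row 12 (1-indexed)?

20 rows total (5 × 4). Row 12: index ⌊(12-1)/4⌋ = 2 into well → W09; (12-1) mod 4 = 3 into the melted columns → 1400.
So row 12 is (W09, 1400, 29.02); porosity = 29.02.

29.02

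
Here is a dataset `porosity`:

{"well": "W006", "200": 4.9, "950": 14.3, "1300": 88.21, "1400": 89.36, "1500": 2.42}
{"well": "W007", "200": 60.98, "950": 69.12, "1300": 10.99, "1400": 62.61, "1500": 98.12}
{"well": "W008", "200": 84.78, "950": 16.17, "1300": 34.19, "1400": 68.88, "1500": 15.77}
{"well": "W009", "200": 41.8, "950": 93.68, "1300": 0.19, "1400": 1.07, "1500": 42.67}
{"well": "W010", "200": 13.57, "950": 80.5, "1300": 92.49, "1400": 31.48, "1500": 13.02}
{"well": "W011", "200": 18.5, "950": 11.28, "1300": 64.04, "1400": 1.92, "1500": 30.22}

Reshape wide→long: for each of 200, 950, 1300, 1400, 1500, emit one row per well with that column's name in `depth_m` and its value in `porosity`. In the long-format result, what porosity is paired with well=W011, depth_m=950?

11.28

Unpivoting turns each (well, wide-column) pair into one long row.
The wide cell at row W011, column 950 holds 11.28, so the long row (W011, 950) has porosity=11.28.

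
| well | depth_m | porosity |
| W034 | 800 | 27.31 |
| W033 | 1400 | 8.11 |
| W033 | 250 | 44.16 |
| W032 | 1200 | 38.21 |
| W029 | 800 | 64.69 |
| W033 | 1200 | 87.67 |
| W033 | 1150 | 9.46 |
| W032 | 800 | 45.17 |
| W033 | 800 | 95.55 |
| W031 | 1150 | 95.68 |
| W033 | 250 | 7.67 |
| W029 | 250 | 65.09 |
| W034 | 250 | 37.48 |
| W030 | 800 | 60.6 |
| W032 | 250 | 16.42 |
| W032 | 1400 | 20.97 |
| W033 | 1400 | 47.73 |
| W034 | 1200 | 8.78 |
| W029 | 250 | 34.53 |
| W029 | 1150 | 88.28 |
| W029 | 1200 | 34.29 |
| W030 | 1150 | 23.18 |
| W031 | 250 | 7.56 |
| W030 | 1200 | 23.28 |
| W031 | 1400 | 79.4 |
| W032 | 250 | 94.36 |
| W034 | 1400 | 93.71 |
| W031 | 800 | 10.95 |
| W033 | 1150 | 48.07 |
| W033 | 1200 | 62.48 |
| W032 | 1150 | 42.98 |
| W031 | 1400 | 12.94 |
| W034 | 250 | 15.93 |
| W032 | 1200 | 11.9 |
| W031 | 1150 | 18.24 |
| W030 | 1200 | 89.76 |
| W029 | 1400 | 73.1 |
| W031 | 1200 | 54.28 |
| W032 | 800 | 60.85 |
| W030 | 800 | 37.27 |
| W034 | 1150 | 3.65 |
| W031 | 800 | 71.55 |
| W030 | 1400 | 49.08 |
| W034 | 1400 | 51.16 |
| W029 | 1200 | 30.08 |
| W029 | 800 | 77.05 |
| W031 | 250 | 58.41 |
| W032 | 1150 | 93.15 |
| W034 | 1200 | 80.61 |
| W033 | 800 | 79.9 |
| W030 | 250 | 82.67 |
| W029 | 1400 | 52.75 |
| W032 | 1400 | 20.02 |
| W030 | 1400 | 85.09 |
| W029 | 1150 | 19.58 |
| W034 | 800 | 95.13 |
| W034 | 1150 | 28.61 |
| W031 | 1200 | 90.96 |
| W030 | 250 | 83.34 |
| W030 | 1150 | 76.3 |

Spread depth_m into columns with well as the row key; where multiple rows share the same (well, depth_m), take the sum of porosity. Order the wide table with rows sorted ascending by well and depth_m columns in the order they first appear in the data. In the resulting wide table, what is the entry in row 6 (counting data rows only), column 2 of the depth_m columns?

With rows sorted ascending by well, row 6 is well=W034. depth_m columns in first-appearance order: 800, 1400, 250, 1200, 1150; column 2 is 1400.
Long rows with well=W034, depth_m=1400: 93.71 + 51.16 = 144.87.

144.87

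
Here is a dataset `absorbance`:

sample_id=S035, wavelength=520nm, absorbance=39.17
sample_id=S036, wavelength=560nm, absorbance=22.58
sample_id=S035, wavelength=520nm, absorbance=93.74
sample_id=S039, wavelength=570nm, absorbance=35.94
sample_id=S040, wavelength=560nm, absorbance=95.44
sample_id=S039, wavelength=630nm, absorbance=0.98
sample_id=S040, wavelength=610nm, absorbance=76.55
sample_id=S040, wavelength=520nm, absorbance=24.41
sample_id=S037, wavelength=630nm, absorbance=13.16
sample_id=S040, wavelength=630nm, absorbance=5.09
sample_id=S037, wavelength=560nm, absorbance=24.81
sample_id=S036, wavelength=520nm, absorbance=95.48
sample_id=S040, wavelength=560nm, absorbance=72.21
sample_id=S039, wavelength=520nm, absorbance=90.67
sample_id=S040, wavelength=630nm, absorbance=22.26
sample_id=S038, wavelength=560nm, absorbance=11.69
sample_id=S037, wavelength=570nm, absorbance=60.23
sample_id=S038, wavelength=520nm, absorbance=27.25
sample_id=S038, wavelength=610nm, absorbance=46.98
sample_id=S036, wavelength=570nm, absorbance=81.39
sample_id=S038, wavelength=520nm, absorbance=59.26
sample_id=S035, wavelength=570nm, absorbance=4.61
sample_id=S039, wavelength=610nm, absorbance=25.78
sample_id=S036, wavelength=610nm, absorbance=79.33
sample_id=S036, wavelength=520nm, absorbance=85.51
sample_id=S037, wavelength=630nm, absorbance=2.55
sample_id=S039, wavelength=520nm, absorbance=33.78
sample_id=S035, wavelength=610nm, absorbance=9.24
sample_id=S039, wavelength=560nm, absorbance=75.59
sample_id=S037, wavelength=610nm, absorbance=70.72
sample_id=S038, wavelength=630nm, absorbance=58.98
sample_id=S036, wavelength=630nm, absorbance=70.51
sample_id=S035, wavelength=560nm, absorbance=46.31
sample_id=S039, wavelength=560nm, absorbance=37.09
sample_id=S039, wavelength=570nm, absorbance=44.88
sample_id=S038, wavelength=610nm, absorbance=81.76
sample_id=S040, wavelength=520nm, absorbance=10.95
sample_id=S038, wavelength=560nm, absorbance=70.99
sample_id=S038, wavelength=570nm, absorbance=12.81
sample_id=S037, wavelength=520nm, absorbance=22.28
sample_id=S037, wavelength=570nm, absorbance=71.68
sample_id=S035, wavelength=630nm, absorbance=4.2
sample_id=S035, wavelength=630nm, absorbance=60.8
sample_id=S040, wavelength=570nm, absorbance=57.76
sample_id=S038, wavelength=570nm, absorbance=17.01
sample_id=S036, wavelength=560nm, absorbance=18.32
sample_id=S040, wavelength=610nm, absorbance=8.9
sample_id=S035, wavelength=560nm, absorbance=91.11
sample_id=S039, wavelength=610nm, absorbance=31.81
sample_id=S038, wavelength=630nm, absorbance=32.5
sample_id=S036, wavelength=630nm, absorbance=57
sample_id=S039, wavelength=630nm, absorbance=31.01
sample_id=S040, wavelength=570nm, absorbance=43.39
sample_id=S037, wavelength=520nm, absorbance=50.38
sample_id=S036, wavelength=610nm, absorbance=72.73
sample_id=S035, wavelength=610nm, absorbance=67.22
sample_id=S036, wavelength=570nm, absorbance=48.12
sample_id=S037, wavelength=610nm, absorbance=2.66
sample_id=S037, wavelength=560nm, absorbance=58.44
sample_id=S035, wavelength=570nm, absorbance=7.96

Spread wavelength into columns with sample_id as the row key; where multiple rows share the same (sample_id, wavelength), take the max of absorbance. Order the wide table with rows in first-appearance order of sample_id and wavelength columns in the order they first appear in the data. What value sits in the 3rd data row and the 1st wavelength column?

With rows in first-appearance order of sample_id, row 3 is sample_id=S039. wavelength columns in first-appearance order: 520nm, 560nm, 570nm, 630nm, 610nm; column 1 is 520nm.
Long rows with sample_id=S039, wavelength=520nm: max(90.67, 33.78) = 90.67.

90.67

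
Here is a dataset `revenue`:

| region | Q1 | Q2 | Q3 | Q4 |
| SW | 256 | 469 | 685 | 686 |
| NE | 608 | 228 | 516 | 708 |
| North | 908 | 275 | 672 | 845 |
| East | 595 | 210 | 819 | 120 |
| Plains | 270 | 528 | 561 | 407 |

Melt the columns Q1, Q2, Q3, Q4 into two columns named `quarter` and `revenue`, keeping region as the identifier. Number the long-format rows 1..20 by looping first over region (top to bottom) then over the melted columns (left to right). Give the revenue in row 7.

20 rows total (5 × 4). Row 7: index ⌊(7-1)/4⌋ = 1 into region → NE; (7-1) mod 4 = 2 into the melted columns → Q3.
So row 7 is (NE, Q3, 516); revenue = 516.

516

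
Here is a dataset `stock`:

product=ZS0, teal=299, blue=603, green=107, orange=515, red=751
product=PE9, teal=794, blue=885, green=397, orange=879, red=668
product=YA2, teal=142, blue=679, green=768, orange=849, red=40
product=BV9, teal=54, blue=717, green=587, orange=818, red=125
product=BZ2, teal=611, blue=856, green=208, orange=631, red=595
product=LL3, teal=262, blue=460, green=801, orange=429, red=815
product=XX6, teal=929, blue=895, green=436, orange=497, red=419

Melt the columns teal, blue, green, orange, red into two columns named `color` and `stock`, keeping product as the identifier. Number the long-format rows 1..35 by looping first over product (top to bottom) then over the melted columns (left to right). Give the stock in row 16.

54

35 rows total (7 × 5). Row 16: index ⌊(16-1)/5⌋ = 3 into product → BV9; (16-1) mod 5 = 0 into the melted columns → teal.
So row 16 is (BV9, teal, 54); stock = 54.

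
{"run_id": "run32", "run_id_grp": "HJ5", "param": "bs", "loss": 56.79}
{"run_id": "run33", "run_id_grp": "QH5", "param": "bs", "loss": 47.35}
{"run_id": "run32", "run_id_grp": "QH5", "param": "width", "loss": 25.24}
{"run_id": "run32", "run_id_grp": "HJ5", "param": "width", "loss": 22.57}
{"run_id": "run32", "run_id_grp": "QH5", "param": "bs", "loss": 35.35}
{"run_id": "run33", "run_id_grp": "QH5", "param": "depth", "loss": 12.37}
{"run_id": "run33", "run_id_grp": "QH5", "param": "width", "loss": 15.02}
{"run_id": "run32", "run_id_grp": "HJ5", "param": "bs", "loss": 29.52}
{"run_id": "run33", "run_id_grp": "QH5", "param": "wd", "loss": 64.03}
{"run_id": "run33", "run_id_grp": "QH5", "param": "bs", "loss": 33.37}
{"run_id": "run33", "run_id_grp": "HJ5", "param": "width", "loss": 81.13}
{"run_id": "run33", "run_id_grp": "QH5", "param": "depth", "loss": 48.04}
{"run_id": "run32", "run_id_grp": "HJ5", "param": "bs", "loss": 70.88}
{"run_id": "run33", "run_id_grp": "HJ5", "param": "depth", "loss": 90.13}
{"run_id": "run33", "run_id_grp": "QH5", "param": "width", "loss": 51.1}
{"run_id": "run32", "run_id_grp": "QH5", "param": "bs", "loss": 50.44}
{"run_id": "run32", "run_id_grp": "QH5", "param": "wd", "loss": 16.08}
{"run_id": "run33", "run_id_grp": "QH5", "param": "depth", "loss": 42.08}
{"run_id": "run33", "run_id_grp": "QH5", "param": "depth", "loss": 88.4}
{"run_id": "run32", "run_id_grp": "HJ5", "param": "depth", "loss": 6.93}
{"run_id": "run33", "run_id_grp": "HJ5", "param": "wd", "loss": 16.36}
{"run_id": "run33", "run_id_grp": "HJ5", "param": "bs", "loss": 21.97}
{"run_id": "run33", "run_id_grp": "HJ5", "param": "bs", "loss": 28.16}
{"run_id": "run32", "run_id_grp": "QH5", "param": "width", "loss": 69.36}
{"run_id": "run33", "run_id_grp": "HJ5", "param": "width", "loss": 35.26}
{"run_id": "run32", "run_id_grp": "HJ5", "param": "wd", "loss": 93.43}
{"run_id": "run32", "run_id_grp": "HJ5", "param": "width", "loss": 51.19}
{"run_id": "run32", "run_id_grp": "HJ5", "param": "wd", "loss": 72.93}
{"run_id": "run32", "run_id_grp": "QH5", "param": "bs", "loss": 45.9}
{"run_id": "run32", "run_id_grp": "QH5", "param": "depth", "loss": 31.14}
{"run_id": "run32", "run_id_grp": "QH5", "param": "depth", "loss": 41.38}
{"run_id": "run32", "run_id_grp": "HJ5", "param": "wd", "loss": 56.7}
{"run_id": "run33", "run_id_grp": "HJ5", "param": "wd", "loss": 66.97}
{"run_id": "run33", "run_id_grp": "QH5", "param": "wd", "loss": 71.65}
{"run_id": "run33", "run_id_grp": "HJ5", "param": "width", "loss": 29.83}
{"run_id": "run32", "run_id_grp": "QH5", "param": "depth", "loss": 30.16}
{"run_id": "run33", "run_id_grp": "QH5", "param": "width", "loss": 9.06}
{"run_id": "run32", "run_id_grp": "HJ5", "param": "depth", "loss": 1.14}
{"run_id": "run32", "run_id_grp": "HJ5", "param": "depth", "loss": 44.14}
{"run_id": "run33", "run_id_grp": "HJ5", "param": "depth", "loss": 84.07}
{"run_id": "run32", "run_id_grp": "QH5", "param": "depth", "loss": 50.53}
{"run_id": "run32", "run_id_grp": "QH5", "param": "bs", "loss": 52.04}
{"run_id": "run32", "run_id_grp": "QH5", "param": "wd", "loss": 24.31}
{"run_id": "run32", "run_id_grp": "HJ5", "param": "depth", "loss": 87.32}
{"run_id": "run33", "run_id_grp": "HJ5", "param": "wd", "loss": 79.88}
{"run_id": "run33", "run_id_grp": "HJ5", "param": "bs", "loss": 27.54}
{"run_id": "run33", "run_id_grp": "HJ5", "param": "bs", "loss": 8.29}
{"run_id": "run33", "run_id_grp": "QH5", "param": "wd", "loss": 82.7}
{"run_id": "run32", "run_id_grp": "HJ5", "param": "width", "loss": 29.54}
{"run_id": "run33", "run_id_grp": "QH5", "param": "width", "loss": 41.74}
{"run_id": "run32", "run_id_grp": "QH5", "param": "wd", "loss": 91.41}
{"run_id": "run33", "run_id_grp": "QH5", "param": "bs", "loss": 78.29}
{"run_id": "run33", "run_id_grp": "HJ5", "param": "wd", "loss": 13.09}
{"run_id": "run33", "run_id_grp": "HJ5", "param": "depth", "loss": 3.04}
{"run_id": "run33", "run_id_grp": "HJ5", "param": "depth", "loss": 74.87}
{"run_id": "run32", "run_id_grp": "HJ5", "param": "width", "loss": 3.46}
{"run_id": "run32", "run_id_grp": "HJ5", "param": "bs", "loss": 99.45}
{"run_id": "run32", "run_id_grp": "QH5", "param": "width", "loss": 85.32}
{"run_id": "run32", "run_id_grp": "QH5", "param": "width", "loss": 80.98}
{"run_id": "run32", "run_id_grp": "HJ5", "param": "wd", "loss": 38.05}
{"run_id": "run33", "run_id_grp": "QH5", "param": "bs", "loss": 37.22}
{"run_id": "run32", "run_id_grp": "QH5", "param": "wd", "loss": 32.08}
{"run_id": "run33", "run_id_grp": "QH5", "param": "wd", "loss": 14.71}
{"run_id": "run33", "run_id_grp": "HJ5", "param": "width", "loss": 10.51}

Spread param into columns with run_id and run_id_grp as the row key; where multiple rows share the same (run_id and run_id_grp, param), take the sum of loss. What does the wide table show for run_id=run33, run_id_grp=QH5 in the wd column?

233.09

Rows with run_id=run33, run_id_grp=QH5 and param=wd: loss values are 64.03, 71.65, 82.7, 14.71.
64.03 + 71.65 + 82.7 + 14.71 = 233.09.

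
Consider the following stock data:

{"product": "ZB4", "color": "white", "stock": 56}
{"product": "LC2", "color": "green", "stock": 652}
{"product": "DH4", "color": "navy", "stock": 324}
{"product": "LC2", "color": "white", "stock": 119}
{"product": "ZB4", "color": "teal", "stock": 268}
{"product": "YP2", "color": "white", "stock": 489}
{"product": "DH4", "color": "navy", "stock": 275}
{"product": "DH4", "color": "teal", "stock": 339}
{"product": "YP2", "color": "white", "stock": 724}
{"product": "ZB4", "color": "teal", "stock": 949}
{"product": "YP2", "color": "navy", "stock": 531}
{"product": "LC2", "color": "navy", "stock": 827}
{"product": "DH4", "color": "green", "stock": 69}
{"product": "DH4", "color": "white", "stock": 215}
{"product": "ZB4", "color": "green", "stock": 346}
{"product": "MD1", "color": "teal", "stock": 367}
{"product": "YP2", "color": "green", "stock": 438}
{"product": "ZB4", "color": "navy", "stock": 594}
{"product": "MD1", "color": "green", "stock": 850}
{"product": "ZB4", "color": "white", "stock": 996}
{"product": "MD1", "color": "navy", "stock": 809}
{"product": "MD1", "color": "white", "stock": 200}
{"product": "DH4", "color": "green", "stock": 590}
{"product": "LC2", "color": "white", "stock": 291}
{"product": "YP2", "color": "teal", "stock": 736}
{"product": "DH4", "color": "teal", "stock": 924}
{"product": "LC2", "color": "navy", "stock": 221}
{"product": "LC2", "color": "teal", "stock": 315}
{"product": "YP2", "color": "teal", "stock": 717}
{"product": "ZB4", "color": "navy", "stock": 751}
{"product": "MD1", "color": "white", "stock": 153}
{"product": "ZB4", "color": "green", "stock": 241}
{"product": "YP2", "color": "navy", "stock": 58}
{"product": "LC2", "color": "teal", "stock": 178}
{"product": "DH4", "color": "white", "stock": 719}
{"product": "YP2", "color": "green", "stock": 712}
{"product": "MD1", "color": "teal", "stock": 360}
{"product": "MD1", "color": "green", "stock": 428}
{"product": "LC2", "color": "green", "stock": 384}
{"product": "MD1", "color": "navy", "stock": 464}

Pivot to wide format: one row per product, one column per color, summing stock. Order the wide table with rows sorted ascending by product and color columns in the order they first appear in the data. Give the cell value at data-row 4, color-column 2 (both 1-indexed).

With rows sorted ascending by product, row 4 is product=YP2. color columns in first-appearance order: white, green, navy, teal; column 2 is green.
Long rows with product=YP2, color=green: 438 + 712 = 1150.

1150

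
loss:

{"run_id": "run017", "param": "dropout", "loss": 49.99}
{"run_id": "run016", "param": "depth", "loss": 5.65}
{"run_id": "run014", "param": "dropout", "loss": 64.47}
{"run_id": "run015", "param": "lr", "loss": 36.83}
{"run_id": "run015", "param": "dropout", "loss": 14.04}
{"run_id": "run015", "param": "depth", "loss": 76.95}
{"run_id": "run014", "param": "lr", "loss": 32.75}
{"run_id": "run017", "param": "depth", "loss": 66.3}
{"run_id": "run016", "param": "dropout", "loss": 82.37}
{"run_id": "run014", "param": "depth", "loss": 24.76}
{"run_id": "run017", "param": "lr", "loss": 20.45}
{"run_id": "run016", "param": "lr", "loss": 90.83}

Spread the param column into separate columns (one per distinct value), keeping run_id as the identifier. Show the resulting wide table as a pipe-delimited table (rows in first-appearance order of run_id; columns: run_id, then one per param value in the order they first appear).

| run_id | dropout | depth | lr |
| run017 | 49.99 | 66.3 | 20.45 |
| run016 | 82.37 | 5.65 | 90.83 |
| run014 | 64.47 | 24.76 | 32.75 |
| run015 | 14.04 | 76.95 | 36.83 |

Columns: run_id plus the 3 distinct param values (dropout, depth, lr).
For example, row run017 column dropout takes loss=49.99 from the long row (run017, dropout).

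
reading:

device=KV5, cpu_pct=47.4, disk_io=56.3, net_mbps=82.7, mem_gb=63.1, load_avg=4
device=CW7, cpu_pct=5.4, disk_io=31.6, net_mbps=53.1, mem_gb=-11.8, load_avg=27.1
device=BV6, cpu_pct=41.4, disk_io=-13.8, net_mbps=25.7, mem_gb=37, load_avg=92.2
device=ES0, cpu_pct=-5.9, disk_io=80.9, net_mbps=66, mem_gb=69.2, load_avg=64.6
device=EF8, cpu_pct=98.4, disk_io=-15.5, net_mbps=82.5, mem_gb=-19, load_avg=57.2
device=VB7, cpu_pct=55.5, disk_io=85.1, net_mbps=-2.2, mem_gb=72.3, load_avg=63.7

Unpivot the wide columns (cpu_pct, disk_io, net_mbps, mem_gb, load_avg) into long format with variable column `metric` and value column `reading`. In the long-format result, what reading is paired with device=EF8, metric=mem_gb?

-19

Unpivoting turns each (device, wide-column) pair into one long row.
The wide cell at row EF8, column mem_gb holds -19, so the long row (EF8, mem_gb) has reading=-19.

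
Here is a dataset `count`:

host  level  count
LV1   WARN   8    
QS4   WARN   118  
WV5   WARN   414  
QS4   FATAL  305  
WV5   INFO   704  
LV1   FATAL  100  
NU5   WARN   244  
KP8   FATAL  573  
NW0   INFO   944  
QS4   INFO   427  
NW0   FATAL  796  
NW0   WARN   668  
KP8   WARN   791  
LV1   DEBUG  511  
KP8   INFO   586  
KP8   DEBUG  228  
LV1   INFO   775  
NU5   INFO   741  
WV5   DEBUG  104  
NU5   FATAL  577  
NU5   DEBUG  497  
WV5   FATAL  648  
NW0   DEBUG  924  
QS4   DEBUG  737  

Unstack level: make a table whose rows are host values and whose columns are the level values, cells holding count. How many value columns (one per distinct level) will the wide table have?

4

4 distinct level values: WARN, INFO, DEBUG, FATAL.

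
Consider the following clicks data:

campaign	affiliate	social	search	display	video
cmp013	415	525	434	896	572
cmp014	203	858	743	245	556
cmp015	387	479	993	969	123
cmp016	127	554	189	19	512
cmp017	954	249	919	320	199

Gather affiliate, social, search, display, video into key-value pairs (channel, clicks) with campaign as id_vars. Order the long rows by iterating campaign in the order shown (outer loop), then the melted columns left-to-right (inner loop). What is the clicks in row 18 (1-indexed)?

189

25 rows total (5 × 5). Row 18: index ⌊(18-1)/5⌋ = 3 into campaign → cmp016; (18-1) mod 5 = 2 into the melted columns → search.
So row 18 is (cmp016, search, 189); clicks = 189.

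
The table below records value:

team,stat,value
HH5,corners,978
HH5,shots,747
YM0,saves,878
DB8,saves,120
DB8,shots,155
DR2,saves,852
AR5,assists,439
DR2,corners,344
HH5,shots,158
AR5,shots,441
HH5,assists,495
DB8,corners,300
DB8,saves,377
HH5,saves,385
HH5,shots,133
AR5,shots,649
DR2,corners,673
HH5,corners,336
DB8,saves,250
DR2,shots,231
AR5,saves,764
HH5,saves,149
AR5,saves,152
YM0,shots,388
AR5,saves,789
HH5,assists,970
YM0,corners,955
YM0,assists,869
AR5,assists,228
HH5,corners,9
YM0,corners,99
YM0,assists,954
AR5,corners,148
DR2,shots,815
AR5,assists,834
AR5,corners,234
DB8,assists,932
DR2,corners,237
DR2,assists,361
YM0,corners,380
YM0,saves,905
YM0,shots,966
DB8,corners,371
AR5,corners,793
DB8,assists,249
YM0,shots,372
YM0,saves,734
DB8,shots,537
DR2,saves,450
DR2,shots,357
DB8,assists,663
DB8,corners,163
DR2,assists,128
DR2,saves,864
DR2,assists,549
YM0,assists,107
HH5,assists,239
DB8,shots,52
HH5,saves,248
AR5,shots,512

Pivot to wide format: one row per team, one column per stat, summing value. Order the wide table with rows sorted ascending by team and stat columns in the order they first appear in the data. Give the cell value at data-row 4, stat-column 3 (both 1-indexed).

With rows sorted ascending by team, row 4 is team=HH5. stat columns in first-appearance order: corners, shots, saves, assists; column 3 is saves.
Long rows with team=HH5, stat=saves: 385 + 149 + 248 = 782.

782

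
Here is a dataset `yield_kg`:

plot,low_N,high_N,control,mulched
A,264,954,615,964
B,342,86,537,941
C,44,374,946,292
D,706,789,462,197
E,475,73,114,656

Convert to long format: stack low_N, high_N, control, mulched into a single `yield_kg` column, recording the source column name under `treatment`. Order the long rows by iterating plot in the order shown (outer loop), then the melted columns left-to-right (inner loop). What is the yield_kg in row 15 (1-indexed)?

20 rows total (5 × 4). Row 15: index ⌊(15-1)/4⌋ = 3 into plot → D; (15-1) mod 4 = 2 into the melted columns → control.
So row 15 is (D, control, 462); yield_kg = 462.

462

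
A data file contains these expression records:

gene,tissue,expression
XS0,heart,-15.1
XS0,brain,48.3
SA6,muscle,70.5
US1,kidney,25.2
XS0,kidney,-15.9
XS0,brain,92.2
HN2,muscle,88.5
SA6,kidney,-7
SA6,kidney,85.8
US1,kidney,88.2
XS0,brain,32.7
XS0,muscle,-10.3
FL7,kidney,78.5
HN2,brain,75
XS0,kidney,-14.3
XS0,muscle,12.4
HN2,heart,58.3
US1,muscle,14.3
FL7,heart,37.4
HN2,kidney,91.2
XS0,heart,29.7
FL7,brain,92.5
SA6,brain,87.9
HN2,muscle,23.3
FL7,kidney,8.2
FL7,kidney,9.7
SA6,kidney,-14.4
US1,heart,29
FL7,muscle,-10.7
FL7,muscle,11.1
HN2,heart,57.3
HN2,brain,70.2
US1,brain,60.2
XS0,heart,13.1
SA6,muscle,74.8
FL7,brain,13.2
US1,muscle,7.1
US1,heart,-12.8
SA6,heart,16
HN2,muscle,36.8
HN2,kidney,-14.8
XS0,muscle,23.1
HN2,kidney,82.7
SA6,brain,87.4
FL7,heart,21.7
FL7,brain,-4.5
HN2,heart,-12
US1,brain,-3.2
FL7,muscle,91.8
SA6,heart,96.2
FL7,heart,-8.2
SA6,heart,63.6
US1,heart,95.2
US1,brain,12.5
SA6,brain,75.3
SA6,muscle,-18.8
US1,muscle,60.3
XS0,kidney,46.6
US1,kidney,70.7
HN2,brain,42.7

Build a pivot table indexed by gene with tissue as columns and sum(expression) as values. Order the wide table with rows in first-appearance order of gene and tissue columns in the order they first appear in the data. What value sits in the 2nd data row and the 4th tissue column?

With rows in first-appearance order of gene, row 2 is gene=SA6. tissue columns in first-appearance order: heart, brain, muscle, kidney; column 4 is kidney.
Long rows with gene=SA6, tissue=kidney: -7 + 85.8 + -14.4 = 64.4.

64.4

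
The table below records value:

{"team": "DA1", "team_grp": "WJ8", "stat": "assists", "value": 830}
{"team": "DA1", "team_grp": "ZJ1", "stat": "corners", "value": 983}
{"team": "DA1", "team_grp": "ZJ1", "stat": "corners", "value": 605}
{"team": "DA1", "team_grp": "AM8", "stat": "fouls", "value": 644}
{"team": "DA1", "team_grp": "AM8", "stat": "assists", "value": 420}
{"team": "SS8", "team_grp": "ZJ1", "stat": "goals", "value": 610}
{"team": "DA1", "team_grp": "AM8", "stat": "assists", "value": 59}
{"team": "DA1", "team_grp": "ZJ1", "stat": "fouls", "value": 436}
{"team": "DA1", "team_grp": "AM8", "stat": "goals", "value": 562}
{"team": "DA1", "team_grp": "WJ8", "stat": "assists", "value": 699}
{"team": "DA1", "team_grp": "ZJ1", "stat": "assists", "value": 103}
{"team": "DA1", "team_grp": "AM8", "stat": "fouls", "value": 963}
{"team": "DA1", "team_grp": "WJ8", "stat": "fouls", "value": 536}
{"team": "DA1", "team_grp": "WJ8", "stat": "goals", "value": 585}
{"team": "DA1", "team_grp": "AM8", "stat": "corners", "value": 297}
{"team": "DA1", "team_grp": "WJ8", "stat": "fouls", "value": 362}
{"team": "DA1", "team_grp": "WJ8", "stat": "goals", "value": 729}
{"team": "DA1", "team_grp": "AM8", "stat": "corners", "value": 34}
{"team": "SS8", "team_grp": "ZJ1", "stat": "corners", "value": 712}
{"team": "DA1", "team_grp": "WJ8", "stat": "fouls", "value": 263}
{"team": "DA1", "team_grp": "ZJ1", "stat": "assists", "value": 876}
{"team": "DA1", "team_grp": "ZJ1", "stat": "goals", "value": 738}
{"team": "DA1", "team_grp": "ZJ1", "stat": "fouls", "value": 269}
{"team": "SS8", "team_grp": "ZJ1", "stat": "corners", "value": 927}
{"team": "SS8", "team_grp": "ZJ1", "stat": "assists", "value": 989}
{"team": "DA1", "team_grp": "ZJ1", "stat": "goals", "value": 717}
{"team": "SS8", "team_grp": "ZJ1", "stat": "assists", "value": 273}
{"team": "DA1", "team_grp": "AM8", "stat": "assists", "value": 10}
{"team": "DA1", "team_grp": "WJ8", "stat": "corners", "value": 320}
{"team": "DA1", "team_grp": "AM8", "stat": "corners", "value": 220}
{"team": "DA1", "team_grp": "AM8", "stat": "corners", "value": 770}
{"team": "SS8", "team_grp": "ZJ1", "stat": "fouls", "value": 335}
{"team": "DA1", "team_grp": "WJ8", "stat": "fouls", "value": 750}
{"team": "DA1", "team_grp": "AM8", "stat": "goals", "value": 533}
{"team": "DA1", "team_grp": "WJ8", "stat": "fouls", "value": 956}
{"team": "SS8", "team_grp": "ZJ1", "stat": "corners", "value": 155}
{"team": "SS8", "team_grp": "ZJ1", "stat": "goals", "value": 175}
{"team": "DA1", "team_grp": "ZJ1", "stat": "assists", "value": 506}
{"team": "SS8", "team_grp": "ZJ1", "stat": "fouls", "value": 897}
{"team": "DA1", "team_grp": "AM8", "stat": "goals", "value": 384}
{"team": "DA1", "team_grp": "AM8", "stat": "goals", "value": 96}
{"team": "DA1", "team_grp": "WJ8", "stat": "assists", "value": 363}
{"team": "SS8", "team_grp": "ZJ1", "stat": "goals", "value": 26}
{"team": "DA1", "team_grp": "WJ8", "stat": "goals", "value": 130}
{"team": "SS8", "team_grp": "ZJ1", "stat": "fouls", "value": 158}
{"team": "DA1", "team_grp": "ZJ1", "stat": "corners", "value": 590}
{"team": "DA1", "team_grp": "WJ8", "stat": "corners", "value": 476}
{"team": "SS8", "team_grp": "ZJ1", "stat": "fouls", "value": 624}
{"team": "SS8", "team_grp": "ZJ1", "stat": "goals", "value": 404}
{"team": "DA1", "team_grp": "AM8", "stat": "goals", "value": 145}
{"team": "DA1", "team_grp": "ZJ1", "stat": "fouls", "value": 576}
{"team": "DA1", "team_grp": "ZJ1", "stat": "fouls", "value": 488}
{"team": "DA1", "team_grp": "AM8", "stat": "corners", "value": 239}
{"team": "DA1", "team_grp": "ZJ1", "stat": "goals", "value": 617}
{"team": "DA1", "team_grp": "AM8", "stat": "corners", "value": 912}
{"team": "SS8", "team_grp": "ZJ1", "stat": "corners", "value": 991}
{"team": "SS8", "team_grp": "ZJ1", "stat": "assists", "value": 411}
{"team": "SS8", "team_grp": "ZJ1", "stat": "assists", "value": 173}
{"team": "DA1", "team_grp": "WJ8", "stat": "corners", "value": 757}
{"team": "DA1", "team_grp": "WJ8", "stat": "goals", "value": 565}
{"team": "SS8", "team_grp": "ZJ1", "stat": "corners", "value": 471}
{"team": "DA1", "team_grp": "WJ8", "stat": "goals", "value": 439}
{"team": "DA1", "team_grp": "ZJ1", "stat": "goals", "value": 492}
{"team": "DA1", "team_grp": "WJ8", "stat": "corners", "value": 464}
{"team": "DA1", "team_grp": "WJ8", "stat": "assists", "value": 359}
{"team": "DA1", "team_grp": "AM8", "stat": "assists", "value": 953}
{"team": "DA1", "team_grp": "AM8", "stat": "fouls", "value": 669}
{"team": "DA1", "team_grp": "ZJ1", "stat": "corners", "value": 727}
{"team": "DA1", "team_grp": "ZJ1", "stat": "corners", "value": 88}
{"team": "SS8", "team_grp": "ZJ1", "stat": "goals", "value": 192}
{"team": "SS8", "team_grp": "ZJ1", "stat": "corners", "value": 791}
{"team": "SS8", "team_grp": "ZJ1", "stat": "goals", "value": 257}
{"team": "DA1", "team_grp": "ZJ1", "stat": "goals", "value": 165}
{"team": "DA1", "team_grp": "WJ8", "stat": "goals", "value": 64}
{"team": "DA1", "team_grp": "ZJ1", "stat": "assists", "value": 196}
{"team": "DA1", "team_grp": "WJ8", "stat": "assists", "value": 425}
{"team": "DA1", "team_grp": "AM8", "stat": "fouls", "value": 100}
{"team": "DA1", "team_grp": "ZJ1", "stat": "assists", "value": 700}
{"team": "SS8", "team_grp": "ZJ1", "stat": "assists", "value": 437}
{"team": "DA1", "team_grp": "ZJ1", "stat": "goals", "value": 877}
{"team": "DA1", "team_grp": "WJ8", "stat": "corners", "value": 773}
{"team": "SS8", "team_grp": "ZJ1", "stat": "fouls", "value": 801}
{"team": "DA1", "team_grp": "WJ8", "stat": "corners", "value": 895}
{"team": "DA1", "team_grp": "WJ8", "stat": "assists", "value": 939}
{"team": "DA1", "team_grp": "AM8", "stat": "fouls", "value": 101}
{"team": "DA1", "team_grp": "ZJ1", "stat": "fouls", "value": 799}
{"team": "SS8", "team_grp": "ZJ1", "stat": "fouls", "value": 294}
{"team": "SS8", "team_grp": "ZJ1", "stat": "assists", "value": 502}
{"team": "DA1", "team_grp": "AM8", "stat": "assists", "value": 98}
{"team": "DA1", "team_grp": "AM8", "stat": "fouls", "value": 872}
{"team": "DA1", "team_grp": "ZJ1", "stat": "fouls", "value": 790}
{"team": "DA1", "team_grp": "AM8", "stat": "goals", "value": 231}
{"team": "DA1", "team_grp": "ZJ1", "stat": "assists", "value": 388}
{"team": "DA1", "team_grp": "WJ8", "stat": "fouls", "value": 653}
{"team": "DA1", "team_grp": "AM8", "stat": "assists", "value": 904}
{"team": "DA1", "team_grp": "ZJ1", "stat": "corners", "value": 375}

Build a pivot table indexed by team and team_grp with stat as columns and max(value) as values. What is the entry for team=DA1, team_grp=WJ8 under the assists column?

939

Rows with team=DA1, team_grp=WJ8 and stat=assists: value values are 830, 699, 363, 359, 425, 939.
max(830, 699, 363, 359, 425, 939) = 939.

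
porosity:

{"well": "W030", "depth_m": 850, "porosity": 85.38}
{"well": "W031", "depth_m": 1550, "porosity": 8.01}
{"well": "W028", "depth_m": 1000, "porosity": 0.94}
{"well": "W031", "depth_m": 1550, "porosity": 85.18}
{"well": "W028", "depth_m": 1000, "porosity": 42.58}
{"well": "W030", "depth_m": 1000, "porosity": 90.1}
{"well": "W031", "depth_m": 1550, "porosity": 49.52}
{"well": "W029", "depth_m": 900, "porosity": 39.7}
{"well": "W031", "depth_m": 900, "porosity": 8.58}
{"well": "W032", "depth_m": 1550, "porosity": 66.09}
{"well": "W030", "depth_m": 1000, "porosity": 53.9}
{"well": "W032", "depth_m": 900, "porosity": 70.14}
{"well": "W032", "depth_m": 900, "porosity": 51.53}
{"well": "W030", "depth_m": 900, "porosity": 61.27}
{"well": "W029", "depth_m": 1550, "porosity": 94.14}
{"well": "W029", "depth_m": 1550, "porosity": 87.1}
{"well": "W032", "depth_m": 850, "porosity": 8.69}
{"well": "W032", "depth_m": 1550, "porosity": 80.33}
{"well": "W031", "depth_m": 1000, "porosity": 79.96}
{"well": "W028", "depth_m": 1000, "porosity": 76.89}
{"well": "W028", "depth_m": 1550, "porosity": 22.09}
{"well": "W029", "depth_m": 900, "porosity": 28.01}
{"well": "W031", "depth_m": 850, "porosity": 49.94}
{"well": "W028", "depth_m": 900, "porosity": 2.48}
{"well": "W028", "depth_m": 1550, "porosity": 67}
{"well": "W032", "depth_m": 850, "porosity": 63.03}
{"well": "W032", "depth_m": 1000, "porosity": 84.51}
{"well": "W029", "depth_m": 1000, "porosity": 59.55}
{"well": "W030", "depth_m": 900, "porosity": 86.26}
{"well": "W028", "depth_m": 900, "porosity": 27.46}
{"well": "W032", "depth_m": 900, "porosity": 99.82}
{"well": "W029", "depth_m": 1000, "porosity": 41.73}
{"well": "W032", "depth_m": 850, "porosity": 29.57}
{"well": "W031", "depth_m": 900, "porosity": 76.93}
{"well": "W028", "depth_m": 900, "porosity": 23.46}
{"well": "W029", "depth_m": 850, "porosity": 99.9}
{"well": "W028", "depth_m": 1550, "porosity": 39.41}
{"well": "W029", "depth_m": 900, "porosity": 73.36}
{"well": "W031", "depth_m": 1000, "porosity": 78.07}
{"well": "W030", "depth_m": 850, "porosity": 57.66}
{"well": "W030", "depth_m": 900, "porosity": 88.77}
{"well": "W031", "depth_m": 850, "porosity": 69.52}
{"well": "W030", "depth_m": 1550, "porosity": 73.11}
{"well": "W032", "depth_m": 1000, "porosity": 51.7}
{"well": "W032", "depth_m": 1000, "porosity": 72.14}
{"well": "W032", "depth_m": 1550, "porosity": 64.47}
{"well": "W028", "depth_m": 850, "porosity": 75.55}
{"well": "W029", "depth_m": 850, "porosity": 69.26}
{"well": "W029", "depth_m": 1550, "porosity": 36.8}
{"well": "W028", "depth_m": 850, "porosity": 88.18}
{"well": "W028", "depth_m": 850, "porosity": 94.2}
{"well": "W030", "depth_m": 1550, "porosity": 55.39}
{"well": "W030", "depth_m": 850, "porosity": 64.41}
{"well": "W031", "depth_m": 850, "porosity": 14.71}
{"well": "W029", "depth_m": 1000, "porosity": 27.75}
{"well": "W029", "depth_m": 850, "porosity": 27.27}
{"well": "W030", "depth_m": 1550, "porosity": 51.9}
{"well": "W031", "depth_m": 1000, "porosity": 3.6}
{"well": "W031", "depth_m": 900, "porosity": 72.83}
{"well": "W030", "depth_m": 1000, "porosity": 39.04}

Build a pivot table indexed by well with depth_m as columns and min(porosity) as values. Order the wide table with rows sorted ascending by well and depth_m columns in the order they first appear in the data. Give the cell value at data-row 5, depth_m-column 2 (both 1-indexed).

With rows sorted ascending by well, row 5 is well=W032. depth_m columns in first-appearance order: 850, 1550, 1000, 900; column 2 is 1550.
Long rows with well=W032, depth_m=1550: min(66.09, 80.33, 64.47) = 64.47.

64.47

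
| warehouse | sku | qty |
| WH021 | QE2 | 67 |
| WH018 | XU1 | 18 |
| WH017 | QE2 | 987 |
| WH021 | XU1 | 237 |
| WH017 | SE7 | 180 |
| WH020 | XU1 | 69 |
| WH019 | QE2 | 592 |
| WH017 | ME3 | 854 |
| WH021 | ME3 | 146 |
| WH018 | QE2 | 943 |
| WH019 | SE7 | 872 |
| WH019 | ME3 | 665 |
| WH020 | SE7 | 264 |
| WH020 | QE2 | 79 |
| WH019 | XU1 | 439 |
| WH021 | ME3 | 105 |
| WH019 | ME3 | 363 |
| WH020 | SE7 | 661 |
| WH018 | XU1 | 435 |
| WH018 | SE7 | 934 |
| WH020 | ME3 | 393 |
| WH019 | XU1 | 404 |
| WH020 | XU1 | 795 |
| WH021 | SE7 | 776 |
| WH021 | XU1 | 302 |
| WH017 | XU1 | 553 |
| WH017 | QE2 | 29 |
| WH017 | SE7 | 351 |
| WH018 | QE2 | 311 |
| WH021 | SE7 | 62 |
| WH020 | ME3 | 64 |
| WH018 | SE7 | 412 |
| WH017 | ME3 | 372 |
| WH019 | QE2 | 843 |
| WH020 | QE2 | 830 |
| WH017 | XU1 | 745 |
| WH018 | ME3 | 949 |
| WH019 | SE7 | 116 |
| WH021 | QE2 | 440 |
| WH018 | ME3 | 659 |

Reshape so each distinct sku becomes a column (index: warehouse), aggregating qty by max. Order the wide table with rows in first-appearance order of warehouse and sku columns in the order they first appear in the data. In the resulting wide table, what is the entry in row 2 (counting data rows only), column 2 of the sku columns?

435

With rows in first-appearance order of warehouse, row 2 is warehouse=WH018. sku columns in first-appearance order: QE2, XU1, SE7, ME3; column 2 is XU1.
Long rows with warehouse=WH018, sku=XU1: max(18, 435) = 435.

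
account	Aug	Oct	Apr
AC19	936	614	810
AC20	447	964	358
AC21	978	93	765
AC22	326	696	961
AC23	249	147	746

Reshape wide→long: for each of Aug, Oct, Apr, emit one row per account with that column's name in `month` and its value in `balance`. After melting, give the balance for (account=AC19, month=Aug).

Unpivoting turns each (account, wide-column) pair into one long row.
The wide cell at row AC19, column Aug holds 936, so the long row (AC19, Aug) has balance=936.

936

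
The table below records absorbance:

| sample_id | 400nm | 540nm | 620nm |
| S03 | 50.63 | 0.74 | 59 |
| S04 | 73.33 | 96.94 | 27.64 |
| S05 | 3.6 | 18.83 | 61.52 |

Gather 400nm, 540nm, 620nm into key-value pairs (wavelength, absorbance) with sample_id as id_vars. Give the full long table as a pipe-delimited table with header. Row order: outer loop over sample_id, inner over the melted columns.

Each (sample_id, column) pair becomes one row: 3 × 3 = 9 rows.
For example, (S03, 400nm) → absorbance=50.63.

| sample_id | wavelength | absorbance |
| S03 | 400nm | 50.63 |
| S03 | 540nm | 0.74 |
| S03 | 620nm | 59 |
| S04 | 400nm | 73.33 |
| S04 | 540nm | 96.94 |
| S04 | 620nm | 27.64 |
| S05 | 400nm | 3.6 |
| S05 | 540nm | 18.83 |
| S05 | 620nm | 61.52 |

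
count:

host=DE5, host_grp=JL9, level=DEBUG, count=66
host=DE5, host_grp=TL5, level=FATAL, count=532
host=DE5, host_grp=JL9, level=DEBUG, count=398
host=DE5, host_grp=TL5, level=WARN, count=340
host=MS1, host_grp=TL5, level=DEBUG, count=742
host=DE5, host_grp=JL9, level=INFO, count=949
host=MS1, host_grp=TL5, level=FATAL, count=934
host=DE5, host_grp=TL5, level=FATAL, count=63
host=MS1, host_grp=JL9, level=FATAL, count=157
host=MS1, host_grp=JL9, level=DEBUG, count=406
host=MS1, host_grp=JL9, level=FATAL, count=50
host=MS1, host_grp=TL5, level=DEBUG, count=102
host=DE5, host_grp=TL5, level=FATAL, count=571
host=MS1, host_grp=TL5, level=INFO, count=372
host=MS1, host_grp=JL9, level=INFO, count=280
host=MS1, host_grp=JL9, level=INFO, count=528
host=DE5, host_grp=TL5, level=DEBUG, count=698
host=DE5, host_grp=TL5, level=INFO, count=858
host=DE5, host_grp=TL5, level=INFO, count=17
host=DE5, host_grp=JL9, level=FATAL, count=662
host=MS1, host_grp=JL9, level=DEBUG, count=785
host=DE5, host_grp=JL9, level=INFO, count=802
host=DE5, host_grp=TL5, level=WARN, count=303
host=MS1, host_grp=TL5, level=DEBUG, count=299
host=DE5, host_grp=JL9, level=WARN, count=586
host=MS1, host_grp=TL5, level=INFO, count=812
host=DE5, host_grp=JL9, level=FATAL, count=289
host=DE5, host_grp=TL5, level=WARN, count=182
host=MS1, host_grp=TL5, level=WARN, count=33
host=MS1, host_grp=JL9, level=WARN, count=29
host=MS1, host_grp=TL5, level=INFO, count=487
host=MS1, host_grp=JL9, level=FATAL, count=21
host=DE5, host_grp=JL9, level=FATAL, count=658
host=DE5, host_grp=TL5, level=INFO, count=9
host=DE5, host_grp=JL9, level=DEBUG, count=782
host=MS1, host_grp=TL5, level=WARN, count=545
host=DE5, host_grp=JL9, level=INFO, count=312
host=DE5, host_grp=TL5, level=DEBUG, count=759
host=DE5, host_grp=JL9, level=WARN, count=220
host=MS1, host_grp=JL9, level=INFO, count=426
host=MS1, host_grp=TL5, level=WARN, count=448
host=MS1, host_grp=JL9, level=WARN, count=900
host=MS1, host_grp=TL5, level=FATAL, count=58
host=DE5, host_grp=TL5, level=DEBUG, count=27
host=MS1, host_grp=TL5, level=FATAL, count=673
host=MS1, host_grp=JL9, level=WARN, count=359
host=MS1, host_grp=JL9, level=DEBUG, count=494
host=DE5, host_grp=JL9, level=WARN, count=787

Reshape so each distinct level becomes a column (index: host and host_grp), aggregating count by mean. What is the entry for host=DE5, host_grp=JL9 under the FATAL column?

536.33

Rows with host=DE5, host_grp=JL9 and level=FATAL: count values are 662, 289, 658.
(662 + 289 + 658) / 3 = 536.33.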